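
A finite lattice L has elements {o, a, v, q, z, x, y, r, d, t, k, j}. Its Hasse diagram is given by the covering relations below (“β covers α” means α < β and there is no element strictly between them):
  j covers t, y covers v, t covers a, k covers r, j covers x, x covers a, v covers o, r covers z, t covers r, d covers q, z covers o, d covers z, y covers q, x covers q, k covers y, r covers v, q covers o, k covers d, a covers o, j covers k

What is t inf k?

Common lower bounds of {t, k}: o, r, v, z.
The greatest among these is r.

r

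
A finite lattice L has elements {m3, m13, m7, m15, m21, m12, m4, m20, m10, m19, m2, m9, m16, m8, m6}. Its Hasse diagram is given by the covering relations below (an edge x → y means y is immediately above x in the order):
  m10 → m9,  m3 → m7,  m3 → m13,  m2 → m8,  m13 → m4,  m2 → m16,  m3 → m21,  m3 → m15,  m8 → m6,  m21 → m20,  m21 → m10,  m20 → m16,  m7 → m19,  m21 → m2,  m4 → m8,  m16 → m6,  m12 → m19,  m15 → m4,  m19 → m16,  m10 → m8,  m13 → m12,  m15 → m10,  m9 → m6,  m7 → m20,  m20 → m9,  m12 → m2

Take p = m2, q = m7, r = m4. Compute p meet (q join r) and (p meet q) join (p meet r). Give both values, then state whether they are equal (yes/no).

q join r = m6, so p meet (q join r) = m2 meet m6 = m2.
p meet q = m3 and p meet r = m13, so (p meet q) join (p meet r) = m3 join m13 = m13.
Equal: no.

m2; m13; no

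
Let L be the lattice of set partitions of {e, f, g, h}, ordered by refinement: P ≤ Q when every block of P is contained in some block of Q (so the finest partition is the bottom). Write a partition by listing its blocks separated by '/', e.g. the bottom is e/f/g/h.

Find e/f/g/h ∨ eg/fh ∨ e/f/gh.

Common upper bounds of {e/f/g/h, eg/fh, e/f/gh}: efgh.
The least among these is efgh.

efgh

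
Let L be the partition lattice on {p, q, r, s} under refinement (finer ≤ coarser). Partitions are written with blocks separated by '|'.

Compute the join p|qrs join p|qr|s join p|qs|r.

Common upper bounds of {p|qrs, p|qr|s, p|qs|r}: pqrs, p|qrs.
The least among these is p|qrs.

p|qrs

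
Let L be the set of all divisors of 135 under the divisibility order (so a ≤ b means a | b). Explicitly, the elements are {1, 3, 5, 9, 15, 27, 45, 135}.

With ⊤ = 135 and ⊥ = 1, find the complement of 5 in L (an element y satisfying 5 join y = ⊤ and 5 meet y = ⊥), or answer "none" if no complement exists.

Need y with 5 ∨ y = 135 and 5 ∧ y = 1.
Checking each element gives: 27.

27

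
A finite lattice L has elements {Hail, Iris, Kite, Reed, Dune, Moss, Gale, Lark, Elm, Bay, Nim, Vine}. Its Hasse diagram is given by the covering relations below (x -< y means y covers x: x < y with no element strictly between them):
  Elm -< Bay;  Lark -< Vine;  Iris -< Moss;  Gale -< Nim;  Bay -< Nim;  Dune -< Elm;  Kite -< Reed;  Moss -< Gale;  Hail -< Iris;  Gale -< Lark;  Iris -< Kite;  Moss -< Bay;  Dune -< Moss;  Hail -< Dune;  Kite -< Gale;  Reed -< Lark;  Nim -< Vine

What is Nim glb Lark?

Gale

Common lower bounds of {Nim, Lark}: Dune, Gale, Hail, Iris, Kite, Moss.
The greatest among these is Gale.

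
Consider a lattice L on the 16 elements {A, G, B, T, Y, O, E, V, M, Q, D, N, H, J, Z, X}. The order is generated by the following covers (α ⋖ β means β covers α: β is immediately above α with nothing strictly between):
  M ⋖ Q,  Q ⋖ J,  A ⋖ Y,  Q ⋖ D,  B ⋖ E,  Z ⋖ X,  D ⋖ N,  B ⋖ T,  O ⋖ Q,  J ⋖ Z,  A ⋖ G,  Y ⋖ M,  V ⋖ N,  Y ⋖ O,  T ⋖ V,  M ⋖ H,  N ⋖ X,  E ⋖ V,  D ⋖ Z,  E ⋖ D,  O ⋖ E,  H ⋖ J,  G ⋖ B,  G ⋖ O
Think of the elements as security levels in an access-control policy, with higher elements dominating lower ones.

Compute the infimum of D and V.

Common lower bounds of {D, V}: A, B, E, G, O, Y.
The greatest among these is E.

E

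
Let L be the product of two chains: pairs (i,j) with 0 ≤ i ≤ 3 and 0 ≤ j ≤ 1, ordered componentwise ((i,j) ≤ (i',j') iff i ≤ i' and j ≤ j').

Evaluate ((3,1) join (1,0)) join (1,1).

(3,1)

(3,1) ∨ (1,0) = (3,1)
(3,1) ∨ (1,1) = (3,1)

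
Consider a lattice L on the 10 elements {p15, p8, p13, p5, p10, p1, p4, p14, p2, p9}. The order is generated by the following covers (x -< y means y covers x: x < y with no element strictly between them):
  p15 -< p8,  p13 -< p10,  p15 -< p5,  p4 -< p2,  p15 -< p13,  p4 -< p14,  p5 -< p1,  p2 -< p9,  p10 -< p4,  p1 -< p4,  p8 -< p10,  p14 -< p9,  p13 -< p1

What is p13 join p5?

Common upper bounds of {p13, p5}: p1, p14, p2, p4, p9.
The least among these is p1.

p1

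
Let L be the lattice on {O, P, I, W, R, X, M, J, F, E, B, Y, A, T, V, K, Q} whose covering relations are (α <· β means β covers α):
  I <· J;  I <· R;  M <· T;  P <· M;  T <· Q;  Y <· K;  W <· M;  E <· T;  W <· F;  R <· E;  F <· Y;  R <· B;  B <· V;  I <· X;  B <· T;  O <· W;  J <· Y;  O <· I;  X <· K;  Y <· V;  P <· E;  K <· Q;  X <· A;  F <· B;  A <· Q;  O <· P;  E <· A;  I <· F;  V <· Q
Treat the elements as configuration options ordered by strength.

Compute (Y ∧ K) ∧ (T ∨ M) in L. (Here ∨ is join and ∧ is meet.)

Y ∧ K = Y
T ∨ M = T
Y ∧ T = F

F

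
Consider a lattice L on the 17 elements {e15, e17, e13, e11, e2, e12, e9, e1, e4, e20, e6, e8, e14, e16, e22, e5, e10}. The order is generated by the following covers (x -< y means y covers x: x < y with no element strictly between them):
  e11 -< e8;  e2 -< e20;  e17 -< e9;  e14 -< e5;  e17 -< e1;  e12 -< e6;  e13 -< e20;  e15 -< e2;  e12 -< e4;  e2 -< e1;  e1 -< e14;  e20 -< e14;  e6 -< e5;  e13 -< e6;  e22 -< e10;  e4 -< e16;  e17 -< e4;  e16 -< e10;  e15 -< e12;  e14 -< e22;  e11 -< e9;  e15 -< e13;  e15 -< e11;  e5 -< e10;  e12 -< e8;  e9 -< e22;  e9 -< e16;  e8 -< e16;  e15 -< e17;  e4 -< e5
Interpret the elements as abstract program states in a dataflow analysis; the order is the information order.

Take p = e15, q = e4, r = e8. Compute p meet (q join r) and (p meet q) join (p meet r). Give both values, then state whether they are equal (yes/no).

q join r = e16, so p meet (q join r) = e15 meet e16 = e15.
p meet q = e15 and p meet r = e15, so (p meet q) join (p meet r) = e15 join e15 = e15.
Equal: yes.

e15; e15; yes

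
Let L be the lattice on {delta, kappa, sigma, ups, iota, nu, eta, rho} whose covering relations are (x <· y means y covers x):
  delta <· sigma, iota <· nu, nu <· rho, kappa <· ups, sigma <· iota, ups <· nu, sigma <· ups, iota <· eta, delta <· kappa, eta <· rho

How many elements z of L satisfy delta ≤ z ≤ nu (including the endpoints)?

The interval [delta, nu] = {delta, iota, kappa, nu, sigma, ups}, which has 6 elements.

6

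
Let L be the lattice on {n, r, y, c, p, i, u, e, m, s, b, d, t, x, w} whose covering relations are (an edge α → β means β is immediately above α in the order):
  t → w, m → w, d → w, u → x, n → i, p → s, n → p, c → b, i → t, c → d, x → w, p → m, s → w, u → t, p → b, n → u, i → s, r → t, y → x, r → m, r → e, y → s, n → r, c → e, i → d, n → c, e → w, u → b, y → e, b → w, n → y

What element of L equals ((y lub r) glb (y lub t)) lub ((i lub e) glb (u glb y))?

y ∨ r = e
y ∨ t = w
e ∧ w = e
i ∨ e = w
u ∧ y = n
w ∧ n = n
e ∨ n = e

e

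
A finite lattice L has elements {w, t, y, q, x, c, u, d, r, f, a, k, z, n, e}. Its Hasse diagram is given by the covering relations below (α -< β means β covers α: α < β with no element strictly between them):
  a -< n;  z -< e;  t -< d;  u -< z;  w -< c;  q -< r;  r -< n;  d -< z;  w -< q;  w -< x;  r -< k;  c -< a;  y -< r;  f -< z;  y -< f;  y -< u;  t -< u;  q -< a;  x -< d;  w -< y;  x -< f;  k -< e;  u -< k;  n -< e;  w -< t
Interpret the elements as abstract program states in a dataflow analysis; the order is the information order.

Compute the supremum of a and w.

a

Common upper bounds of {a, w}: a, e, n.
The least among these is a.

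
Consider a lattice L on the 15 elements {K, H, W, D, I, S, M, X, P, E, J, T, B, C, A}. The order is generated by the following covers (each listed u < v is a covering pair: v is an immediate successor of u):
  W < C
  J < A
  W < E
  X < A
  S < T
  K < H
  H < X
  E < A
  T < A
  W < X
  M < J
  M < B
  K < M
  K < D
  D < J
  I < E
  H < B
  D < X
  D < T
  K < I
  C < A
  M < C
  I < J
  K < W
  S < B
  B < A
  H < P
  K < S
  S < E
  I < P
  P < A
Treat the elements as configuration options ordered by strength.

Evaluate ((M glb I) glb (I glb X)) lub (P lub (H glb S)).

P

M ∧ I = K
I ∧ X = K
K ∧ K = K
H ∧ S = K
P ∨ K = P
K ∨ P = P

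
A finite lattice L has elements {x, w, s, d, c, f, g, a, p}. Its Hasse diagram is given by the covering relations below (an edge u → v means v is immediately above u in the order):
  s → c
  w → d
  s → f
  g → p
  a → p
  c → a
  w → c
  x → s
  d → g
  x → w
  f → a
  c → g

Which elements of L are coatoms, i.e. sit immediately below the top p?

The coatoms are exactly the elements covered by p: a, g.

a, g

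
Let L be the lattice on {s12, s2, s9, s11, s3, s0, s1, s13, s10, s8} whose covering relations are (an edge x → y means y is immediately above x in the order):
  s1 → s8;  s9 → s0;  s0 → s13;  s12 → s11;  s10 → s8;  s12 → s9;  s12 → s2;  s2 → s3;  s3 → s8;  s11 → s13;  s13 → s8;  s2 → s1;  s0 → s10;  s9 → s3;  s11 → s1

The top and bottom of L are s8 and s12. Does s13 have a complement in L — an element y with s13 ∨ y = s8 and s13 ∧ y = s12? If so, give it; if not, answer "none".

s2

Need y with s13 ∨ y = s8 and s13 ∧ y = s12.
Checking each element gives: s2.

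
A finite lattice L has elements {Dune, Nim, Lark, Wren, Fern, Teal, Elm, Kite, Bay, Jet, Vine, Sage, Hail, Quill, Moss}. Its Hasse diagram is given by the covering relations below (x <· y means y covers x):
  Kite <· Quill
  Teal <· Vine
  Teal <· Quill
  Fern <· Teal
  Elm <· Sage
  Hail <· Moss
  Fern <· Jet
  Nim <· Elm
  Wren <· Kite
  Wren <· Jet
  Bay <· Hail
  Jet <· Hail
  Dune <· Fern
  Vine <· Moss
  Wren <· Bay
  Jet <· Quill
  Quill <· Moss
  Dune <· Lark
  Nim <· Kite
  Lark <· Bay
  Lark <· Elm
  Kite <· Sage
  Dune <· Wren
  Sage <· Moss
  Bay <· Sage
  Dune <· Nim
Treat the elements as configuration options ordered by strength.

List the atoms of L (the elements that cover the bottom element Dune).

Fern, Lark, Nim, Wren

The atoms are exactly the elements that cover Dune: Fern, Lark, Nim, Wren.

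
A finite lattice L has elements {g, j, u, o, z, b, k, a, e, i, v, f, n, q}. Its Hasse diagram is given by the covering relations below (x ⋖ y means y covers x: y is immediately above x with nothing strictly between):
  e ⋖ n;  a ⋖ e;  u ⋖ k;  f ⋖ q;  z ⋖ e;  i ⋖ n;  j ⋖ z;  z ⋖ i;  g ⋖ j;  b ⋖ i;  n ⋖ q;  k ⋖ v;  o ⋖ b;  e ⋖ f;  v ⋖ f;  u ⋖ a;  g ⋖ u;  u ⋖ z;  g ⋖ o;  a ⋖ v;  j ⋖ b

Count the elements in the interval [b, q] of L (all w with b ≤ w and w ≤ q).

4

The interval [b, q] = {b, i, n, q}, which has 4 elements.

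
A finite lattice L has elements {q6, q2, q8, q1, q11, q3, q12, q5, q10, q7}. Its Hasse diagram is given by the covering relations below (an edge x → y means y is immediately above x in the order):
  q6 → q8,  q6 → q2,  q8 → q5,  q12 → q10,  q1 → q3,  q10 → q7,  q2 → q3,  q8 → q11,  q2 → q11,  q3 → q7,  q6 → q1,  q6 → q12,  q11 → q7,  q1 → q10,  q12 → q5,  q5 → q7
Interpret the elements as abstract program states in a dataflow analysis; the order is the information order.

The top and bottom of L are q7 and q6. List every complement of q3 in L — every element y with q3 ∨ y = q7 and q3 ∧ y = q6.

q12, q5, q8

Need y with q3 ∨ y = q7 and q3 ∧ y = q6.
Checking each element gives: q12, q5, q8.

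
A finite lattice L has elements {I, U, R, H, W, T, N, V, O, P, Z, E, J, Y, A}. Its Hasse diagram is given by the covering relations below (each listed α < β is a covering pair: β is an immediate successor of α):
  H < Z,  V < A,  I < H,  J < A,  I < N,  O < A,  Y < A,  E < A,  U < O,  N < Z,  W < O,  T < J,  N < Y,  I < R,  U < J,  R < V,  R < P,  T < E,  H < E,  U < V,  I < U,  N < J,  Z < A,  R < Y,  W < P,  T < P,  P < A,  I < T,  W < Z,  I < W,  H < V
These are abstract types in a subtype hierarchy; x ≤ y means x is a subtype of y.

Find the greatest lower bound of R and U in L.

I

Common lower bounds of {R, U}: I.
The greatest among these is I.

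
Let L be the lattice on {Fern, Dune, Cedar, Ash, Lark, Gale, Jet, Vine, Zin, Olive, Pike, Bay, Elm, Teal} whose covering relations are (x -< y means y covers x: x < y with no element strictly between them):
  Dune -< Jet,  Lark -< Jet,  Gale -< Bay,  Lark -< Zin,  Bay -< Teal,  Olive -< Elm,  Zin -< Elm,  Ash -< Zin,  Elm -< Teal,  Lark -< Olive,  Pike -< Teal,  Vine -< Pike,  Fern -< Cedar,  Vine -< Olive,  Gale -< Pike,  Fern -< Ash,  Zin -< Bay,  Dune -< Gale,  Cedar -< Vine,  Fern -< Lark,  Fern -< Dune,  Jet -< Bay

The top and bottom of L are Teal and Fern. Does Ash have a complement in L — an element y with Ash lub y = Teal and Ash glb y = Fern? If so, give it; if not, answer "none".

Pike

Need y with Ash ∨ y = Teal and Ash ∧ y = Fern.
Checking each element gives: Pike.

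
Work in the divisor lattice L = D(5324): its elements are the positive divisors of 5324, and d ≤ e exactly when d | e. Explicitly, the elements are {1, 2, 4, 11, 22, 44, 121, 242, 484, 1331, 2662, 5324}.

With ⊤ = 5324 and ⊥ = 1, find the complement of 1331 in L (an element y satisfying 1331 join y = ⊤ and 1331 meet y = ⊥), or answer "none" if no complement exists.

Need y with 1331 ∨ y = 5324 and 1331 ∧ y = 1.
Checking each element gives: 4.

4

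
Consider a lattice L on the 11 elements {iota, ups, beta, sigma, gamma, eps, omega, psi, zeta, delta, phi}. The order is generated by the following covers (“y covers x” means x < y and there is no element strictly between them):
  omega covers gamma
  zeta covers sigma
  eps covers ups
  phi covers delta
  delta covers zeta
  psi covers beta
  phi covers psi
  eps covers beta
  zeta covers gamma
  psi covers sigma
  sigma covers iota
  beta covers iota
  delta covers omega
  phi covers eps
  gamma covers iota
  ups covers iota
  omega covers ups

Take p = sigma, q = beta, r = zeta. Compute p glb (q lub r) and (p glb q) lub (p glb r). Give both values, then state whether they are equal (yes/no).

sigma; sigma; yes

q lub r = phi, so p glb (q lub r) = sigma glb phi = sigma.
p glb q = iota and p glb r = sigma, so (p glb q) lub (p glb r) = iota lub sigma = sigma.
Equal: yes.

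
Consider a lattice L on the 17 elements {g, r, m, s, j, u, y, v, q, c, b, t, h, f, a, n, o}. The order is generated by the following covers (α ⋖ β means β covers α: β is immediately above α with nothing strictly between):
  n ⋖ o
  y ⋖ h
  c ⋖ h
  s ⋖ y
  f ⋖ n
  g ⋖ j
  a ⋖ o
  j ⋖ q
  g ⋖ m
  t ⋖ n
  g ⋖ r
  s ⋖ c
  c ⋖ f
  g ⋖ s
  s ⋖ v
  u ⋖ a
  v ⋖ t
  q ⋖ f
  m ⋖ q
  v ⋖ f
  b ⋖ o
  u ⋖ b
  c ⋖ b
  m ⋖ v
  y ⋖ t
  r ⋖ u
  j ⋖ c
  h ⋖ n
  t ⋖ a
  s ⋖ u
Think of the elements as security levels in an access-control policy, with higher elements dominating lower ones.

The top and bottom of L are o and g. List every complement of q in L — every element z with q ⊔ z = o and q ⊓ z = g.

r, u

Need z with q ∨ z = o and q ∧ z = g.
Checking each element gives: r, u.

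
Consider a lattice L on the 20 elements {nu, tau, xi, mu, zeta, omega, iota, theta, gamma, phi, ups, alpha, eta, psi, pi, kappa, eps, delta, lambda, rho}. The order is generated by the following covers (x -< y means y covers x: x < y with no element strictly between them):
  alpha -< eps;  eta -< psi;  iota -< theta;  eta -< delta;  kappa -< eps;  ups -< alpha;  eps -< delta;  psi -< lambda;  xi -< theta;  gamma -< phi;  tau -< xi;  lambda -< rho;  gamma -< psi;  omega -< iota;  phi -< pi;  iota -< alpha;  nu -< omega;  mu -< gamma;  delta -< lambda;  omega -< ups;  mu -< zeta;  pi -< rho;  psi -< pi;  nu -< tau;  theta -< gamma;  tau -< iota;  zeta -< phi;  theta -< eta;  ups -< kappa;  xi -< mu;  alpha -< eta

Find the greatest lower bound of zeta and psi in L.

mu

Common lower bounds of {zeta, psi}: mu, nu, tau, xi.
The greatest among these is mu.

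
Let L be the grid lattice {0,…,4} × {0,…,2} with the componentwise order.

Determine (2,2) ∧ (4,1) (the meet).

Common lower bounds of {(2,2), (4,1)}: (0,0), (0,1), (1,0), (1,1), (2,0), (2,1).
The greatest among these is (2,1).

(2,1)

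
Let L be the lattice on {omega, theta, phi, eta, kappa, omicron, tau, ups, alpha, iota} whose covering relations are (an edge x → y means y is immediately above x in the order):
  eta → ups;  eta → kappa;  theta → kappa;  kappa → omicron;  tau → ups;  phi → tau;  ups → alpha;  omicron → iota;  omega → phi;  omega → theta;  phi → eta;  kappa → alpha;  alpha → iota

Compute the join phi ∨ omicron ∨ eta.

omicron

Common upper bounds of {phi, omicron, eta}: iota, omicron.
The least among these is omicron.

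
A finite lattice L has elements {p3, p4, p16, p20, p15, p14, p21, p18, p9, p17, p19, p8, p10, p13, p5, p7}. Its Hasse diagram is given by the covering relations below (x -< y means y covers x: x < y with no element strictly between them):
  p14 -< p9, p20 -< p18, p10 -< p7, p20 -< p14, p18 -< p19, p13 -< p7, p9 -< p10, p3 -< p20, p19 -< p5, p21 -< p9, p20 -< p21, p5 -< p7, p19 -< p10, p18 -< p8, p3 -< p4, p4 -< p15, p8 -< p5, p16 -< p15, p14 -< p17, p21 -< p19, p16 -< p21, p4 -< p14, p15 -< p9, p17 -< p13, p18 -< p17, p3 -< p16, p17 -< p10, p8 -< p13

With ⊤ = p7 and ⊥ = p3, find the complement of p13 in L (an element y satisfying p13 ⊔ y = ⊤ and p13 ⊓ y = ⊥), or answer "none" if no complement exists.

Need y with p13 ∨ y = p7 and p13 ∧ y = p3.
Checking each element gives: p16.

p16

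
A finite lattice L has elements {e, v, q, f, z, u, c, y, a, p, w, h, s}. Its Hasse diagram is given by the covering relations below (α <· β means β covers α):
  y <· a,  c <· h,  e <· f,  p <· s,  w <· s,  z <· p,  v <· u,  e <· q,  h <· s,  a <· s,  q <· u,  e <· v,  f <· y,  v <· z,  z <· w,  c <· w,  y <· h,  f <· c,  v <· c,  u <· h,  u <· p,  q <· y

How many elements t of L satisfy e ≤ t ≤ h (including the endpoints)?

The interval [e, h] = {c, e, f, h, q, u, v, y}, which has 8 elements.

8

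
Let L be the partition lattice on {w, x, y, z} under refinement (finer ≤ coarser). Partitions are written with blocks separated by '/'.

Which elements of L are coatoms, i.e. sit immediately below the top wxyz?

The coatoms are exactly the elements covered by wxyz: w/xyz, wx/yz, wxy/z, wxz/y, wy/xz, wyz/x, wz/xy.

w/xyz, wx/yz, wxy/z, wxz/y, wy/xz, wyz/x, wz/xy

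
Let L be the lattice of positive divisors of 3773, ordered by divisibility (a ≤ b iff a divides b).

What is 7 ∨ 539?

539

In the divisibility order, the join is the least common multiple: lcm(7, 539) = 539.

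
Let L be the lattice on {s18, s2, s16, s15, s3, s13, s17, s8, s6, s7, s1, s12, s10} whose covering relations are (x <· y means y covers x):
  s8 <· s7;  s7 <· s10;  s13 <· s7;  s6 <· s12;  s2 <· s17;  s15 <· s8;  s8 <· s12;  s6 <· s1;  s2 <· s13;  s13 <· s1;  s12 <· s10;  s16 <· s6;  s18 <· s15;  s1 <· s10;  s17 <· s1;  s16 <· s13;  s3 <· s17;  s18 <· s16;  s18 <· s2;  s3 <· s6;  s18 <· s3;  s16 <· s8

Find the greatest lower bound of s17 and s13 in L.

Common lower bounds of {s17, s13}: s18, s2.
The greatest among these is s2.

s2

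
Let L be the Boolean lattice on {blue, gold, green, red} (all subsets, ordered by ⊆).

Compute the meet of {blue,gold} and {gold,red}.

Common lower bounds of {{blue,gold}, {gold,red}}: {gold}, ∅.
The greatest among these is {gold}.

{gold}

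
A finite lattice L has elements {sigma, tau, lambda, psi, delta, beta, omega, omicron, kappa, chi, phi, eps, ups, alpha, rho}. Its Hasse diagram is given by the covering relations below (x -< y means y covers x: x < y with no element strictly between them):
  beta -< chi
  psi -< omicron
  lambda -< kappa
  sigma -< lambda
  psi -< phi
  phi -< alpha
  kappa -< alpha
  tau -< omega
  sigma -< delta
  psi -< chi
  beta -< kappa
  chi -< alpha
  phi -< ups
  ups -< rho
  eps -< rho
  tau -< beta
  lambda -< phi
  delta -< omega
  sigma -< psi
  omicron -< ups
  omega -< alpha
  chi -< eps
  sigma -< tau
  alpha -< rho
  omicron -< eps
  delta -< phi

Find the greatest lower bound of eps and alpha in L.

Common lower bounds of {eps, alpha}: beta, chi, psi, sigma, tau.
The greatest among these is chi.

chi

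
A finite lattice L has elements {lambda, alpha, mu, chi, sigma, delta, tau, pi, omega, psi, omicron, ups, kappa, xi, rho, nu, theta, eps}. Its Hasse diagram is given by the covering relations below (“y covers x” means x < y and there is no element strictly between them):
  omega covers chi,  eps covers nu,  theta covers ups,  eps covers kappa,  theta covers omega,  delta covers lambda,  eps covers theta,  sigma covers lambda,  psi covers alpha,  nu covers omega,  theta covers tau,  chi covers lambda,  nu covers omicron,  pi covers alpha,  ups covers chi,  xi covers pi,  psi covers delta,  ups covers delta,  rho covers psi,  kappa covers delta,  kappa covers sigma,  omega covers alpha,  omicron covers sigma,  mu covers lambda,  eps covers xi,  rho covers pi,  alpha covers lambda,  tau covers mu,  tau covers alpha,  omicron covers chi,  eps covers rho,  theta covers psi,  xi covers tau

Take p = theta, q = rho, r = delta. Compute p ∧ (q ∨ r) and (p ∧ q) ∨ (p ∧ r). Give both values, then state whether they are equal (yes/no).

q ∨ r = rho, so p ∧ (q ∨ r) = theta ∧ rho = psi.
p ∧ q = psi and p ∧ r = delta, so (p ∧ q) ∨ (p ∧ r) = psi ∨ delta = psi.
Equal: yes.

psi; psi; yes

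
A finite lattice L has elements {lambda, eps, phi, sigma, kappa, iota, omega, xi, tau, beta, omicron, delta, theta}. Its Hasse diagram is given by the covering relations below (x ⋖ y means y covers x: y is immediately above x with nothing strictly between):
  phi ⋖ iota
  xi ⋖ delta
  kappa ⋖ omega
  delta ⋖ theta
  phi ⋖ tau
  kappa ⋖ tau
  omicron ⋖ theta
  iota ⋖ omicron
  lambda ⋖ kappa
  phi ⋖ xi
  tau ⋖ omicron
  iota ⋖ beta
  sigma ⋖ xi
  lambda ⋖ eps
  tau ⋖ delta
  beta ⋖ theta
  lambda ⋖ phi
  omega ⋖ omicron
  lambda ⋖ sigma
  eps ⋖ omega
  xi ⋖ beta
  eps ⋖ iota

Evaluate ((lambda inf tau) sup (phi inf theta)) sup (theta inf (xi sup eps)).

lambda ∧ tau = lambda
phi ∧ theta = phi
lambda ∨ phi = phi
xi ∨ eps = beta
theta ∧ beta = beta
phi ∨ beta = beta

beta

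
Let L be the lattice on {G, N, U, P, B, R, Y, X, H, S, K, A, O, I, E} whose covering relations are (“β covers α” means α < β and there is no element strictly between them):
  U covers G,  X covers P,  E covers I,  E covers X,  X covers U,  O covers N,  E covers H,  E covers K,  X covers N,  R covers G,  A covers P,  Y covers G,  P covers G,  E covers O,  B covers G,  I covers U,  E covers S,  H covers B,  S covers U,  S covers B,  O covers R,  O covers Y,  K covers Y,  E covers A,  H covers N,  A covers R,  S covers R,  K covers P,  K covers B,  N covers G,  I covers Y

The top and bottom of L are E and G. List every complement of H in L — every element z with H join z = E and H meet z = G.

A, I, P, R, U, Y

Need z with H ∨ z = E and H ∧ z = G.
Checking each element gives: A, I, P, R, U, Y.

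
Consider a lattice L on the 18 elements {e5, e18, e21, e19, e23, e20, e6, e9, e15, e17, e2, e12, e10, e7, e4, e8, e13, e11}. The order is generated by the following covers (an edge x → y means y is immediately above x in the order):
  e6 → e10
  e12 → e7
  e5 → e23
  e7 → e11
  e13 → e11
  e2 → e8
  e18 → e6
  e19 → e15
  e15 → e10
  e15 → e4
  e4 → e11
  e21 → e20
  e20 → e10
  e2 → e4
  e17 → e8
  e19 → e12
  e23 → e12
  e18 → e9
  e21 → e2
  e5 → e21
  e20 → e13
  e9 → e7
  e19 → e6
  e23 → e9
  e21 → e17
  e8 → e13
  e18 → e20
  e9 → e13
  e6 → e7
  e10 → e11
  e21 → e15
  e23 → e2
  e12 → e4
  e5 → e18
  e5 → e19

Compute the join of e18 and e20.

Common upper bounds of {e18, e20}: e10, e11, e13, e20.
The least among these is e20.

e20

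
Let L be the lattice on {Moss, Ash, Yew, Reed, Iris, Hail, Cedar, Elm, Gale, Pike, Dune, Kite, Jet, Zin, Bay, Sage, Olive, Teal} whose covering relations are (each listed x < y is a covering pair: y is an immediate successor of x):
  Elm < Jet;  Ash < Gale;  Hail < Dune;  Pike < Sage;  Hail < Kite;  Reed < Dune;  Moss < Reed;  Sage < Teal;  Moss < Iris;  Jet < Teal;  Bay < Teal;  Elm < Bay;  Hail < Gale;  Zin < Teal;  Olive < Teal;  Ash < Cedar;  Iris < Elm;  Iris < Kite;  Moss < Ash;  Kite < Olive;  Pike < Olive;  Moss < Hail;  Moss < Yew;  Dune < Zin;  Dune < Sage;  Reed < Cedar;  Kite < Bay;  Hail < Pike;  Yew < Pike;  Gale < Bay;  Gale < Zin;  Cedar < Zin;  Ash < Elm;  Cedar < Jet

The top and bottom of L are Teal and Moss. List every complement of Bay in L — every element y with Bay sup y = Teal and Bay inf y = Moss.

Reed, Yew

Need y with Bay ∨ y = Teal and Bay ∧ y = Moss.
Checking each element gives: Reed, Yew.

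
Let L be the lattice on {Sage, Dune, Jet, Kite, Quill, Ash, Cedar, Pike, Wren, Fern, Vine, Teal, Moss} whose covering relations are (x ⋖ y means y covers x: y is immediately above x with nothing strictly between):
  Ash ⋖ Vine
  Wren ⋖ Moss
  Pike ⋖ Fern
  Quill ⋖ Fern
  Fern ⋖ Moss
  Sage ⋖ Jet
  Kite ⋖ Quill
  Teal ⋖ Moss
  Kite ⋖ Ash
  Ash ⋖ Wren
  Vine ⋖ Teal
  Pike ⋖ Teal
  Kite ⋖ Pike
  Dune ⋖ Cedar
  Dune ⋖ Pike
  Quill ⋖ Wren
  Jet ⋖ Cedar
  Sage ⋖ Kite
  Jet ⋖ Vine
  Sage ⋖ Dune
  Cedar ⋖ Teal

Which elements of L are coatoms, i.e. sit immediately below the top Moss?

Fern, Teal, Wren

The coatoms are exactly the elements covered by Moss: Fern, Teal, Wren.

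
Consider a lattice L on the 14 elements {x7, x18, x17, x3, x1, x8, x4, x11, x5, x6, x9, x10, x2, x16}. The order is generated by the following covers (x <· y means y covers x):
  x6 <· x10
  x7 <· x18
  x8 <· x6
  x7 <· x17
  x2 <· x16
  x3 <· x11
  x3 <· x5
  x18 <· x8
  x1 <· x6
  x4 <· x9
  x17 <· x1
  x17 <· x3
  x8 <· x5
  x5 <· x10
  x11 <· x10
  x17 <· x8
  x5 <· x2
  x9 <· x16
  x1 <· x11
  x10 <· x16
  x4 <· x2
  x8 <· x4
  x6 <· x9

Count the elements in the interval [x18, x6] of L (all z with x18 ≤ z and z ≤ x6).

The interval [x18, x6] = {x18, x6, x8}, which has 3 elements.

3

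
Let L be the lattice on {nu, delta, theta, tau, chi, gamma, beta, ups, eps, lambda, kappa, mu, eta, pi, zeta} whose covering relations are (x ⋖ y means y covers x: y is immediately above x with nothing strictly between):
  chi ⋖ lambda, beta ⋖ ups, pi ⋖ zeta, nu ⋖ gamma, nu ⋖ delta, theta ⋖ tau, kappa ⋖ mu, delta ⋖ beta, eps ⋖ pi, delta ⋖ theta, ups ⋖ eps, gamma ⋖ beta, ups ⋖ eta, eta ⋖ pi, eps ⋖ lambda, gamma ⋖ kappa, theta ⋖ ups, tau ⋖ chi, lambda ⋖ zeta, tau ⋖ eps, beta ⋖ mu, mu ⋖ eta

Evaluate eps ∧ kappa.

eps ∧ kappa = gamma

gamma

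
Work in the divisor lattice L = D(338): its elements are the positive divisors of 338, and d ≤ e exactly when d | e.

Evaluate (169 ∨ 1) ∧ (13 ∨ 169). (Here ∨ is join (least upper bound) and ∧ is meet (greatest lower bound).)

169 ∨ 1 = 169
13 ∨ 169 = 169
169 ∧ 169 = 169

169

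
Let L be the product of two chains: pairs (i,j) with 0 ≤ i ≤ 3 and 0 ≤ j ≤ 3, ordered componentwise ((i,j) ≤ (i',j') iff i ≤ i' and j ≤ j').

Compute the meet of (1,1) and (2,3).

(1,1)

Common lower bounds of {(1,1), (2,3)}: (0,0), (0,1), (1,0), (1,1).
The greatest among these is (1,1).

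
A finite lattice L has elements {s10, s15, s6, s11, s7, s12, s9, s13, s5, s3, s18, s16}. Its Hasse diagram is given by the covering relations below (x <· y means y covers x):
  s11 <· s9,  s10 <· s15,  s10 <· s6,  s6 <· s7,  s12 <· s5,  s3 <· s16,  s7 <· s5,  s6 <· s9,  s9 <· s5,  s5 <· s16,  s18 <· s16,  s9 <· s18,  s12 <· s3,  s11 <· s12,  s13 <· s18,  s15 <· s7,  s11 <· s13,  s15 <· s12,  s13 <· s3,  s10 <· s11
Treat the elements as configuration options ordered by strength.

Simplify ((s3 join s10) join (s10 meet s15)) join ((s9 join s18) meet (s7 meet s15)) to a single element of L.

s3 ∨ s10 = s3
s10 ∧ s15 = s10
s3 ∨ s10 = s3
s9 ∨ s18 = s18
s7 ∧ s15 = s15
s18 ∧ s15 = s10
s3 ∨ s10 = s3

s3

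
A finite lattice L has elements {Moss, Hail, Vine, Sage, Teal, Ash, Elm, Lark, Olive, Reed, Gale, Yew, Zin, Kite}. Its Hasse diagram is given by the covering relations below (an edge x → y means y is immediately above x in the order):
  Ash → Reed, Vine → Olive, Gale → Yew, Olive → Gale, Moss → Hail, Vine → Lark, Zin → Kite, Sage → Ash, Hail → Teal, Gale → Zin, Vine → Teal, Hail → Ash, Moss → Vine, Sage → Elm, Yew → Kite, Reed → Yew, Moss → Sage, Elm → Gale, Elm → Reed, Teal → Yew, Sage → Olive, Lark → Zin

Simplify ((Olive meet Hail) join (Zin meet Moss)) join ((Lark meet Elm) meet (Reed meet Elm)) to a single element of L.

Olive ∧ Hail = Moss
Zin ∧ Moss = Moss
Moss ∨ Moss = Moss
Lark ∧ Elm = Moss
Reed ∧ Elm = Elm
Moss ∧ Elm = Moss
Moss ∨ Moss = Moss

Moss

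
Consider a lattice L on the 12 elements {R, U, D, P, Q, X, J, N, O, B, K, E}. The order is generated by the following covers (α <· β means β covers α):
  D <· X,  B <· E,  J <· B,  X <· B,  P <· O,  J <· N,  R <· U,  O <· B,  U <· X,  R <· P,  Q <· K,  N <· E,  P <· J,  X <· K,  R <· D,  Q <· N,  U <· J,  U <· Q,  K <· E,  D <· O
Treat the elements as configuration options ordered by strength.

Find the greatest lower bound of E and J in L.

J

Common lower bounds of {E, J}: J, P, R, U.
The greatest among these is J.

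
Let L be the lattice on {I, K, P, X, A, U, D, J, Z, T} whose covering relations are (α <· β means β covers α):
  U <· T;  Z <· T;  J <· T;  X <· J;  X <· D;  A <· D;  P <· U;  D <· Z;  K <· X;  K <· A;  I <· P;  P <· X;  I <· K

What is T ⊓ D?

Common lower bounds of {T, D}: A, D, I, K, P, X.
The greatest among these is D.

D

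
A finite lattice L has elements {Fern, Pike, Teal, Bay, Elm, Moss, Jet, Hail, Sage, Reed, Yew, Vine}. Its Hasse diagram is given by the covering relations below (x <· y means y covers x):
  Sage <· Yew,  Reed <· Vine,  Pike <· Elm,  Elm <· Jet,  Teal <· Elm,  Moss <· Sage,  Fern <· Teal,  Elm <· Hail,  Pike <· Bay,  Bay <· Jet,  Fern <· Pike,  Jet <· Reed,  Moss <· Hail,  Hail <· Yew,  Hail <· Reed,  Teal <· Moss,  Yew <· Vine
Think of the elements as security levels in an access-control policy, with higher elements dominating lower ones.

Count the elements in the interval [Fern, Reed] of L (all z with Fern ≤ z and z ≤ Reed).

The interval [Fern, Reed] = {Bay, Elm, Fern, Hail, Jet, Moss, Pike, Reed, Teal}, which has 9 elements.

9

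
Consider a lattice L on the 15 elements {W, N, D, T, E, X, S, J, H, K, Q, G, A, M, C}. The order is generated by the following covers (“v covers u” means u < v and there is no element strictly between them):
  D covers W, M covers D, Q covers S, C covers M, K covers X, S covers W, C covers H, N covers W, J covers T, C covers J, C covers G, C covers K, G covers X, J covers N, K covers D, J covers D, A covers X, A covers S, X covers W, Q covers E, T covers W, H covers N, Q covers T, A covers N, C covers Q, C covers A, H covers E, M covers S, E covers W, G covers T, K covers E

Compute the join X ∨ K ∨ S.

Common upper bounds of {X, K, S}: C.
The least among these is C.

C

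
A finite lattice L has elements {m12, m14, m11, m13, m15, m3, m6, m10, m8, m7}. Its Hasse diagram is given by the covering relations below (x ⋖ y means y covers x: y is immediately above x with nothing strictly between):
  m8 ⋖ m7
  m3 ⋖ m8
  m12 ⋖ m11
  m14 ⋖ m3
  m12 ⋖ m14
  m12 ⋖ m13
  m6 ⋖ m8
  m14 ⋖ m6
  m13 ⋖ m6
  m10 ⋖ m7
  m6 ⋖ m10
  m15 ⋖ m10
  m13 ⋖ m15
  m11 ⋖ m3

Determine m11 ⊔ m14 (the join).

m3

Common upper bounds of {m11, m14}: m3, m7, m8.
The least among these is m3.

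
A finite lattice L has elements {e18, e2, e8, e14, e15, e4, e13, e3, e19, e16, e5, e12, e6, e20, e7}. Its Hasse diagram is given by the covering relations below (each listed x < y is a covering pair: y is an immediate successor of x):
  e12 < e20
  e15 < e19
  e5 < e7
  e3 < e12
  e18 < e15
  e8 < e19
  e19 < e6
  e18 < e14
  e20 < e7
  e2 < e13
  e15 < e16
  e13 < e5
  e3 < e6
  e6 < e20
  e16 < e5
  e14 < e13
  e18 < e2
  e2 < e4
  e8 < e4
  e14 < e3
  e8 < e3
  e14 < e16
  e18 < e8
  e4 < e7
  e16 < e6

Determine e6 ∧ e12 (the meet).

e3

Common lower bounds of {e6, e12}: e14, e18, e3, e8.
The greatest among these is e3.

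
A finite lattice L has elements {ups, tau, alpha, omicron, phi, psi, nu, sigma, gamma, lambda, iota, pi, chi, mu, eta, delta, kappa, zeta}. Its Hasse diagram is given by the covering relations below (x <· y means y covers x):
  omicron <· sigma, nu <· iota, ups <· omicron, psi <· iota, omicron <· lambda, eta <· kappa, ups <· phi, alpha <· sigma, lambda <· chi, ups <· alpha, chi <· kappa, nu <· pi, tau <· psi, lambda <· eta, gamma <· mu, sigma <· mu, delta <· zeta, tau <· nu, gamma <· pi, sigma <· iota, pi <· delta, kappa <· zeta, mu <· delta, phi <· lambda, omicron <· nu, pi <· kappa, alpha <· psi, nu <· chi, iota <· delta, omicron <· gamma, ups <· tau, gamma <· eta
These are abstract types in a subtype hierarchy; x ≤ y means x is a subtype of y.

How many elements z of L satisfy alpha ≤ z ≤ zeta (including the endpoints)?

7

The interval [alpha, zeta] = {alpha, delta, iota, mu, psi, sigma, zeta}, which has 7 elements.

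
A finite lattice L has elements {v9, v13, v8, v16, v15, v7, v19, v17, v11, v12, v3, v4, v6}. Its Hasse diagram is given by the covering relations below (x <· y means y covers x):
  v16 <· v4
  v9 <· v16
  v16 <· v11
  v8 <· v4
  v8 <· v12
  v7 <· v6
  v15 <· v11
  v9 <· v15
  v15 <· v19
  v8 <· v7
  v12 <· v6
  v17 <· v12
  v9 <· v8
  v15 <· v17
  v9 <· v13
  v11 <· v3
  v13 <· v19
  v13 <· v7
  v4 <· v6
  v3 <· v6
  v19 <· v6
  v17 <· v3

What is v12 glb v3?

Common lower bounds of {v12, v3}: v15, v17, v9.
The greatest among these is v17.

v17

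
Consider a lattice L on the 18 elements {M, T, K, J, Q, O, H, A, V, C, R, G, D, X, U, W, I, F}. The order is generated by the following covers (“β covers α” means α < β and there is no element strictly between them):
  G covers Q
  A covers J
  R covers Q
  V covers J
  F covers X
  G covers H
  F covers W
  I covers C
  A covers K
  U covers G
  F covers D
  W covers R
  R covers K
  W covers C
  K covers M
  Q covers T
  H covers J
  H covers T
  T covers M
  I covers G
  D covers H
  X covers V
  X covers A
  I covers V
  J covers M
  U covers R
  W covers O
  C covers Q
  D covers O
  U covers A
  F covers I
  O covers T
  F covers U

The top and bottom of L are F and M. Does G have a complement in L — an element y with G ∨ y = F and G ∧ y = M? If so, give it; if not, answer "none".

none

For every candidate y, either G ∨ y ≠ F or G ∧ y ≠ M; no complement exists.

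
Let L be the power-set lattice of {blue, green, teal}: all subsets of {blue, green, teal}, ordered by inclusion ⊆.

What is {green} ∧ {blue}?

Under ⊆, meet is intersection: {green} ∩ {blue} = {}.

{}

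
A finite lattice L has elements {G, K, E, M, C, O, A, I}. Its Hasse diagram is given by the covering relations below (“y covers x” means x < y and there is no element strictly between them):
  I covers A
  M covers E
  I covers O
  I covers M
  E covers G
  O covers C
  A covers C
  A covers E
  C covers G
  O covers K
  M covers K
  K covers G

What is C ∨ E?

Common upper bounds of {C, E}: A, I.
The least among these is A.

A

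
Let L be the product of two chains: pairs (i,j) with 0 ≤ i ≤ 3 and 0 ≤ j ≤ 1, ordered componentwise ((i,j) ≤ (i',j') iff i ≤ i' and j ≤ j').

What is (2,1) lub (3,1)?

(3,1)

Common upper bounds of {(2,1), (3,1)}: (3,1).
The least among these is (3,1).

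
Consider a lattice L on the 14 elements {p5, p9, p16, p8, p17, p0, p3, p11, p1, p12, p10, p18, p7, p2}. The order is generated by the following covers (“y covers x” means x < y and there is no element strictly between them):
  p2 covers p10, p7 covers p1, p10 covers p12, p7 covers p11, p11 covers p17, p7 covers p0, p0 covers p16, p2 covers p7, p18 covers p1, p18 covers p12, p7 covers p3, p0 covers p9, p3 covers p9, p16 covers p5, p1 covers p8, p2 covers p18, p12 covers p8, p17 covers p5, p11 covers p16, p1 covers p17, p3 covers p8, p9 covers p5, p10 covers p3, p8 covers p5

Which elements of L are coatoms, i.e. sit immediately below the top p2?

The coatoms are exactly the elements covered by p2: p10, p18, p7.

p10, p18, p7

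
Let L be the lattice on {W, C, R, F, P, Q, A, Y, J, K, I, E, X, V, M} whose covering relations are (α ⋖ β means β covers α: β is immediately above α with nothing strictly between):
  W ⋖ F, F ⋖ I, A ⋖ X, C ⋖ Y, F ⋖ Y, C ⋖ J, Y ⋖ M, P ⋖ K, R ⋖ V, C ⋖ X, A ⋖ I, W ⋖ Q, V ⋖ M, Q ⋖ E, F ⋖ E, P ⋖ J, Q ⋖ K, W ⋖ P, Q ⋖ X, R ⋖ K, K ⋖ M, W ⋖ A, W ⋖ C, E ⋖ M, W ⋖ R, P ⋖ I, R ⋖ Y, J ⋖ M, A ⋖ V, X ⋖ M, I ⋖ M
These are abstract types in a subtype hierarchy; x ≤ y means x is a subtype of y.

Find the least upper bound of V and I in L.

Common upper bounds of {V, I}: M.
The least among these is M.

M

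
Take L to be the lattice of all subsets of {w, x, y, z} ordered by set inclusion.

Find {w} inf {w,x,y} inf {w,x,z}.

{w}

Under ⊆, meet is intersection: {w} ∩ {w,x,y} ∩ {w,x,z} = {w}.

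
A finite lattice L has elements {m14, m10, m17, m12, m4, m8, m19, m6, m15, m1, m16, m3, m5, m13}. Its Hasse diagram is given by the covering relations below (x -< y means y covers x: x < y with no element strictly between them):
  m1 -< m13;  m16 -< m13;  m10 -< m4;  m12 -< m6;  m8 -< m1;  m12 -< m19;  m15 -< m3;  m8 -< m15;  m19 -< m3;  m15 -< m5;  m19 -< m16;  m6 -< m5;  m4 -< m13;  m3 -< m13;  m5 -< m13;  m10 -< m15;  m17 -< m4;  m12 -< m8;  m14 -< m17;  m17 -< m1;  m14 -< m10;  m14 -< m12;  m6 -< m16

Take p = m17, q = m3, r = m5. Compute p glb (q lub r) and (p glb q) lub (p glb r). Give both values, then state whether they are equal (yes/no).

q lub r = m13, so p glb (q lub r) = m17 glb m13 = m17.
p glb q = m14 and p glb r = m14, so (p glb q) lub (p glb r) = m14 lub m14 = m14.
Equal: no.

m17; m14; no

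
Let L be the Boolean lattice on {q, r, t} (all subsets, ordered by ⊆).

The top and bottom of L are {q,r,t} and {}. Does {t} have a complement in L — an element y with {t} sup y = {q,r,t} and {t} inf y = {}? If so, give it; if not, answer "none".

{q,r}

Need y with {t} ∨ y = {q,r,t} and {t} ∧ y = {}.
Checking each element gives: {q,r}.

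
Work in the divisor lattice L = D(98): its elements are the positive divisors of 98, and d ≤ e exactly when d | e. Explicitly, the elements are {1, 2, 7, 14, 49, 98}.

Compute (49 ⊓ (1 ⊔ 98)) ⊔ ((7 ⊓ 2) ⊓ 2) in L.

1 ∨ 98 = 98
49 ∧ 98 = 49
7 ∧ 2 = 1
1 ∧ 2 = 1
49 ∨ 1 = 49

49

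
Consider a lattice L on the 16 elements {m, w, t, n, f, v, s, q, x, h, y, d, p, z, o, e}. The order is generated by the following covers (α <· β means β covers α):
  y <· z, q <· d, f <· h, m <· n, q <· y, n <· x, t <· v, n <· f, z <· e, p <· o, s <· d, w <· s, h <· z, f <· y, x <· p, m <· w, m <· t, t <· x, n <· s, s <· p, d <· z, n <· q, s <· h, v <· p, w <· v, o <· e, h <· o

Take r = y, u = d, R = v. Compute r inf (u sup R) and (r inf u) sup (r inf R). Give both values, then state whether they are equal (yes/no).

y; q; no

u sup R = e, so r inf (u sup R) = y inf e = y.
r inf u = q and r inf R = m, so (r inf u) sup (r inf R) = q sup m = q.
Equal: no.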